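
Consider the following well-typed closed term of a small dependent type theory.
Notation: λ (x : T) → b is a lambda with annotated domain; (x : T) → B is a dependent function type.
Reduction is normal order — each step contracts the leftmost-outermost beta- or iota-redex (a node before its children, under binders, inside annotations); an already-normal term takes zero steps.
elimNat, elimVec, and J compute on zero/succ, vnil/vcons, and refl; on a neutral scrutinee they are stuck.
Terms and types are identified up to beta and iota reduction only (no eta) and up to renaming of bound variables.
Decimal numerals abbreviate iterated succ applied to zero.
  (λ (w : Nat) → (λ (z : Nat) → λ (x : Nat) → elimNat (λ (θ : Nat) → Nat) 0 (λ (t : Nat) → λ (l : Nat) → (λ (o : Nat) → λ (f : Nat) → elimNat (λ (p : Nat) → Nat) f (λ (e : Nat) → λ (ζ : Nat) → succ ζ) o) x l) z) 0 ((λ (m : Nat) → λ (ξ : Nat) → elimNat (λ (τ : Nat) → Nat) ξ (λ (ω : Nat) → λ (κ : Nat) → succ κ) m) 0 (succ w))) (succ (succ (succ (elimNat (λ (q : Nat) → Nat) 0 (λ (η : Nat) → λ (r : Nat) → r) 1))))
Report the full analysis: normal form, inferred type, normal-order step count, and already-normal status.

normal form:
  0
type:
  Nat
reduction steps (normal order): 4
already normal: no
first redex: a beta-redex


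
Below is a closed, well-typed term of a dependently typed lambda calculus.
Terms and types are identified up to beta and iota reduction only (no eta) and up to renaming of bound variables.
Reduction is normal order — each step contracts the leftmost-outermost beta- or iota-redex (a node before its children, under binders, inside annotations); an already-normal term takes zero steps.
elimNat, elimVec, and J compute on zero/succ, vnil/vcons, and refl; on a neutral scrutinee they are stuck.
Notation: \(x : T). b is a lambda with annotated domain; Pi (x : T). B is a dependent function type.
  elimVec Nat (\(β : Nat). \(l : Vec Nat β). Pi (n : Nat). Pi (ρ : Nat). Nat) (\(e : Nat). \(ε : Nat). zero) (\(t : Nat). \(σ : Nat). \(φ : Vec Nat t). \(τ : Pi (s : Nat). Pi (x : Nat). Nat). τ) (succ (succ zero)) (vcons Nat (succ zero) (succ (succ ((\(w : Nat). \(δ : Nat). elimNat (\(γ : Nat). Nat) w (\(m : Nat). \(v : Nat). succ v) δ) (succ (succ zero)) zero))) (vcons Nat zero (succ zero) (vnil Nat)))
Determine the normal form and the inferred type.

resulting normal form:
  \(β : Nat). \(l : Nat). zero
inferred type:
  Pi (β : Nat). Pi (l : Nat). Nat
observation: reduction starts at an elimVec iota-redex, and 11 normal-order steps reach the normal form.


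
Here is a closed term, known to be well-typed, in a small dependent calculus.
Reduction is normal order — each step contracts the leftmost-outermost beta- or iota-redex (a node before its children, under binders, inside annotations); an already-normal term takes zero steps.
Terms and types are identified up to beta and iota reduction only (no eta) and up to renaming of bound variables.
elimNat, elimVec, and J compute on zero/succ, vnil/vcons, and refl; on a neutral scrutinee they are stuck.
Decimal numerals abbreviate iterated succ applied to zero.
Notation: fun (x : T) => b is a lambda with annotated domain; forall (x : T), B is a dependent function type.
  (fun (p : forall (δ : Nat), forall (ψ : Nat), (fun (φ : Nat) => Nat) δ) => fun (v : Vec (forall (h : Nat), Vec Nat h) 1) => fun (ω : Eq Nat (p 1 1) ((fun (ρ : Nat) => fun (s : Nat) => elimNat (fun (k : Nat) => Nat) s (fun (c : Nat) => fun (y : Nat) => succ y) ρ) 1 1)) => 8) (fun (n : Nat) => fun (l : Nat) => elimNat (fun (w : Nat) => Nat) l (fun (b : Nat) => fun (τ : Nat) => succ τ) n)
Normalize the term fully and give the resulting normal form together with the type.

resulting normal form:
  fun (p : Vec (forall (δ : Nat), Vec Nat δ) 1) => fun (ψ : Eq Nat 2 2) => 8
inferred type:
  forall (p : Vec (forall (δ : Nat), Vec Nat δ) 1), forall (ψ : Eq Nat 2 2), Nat


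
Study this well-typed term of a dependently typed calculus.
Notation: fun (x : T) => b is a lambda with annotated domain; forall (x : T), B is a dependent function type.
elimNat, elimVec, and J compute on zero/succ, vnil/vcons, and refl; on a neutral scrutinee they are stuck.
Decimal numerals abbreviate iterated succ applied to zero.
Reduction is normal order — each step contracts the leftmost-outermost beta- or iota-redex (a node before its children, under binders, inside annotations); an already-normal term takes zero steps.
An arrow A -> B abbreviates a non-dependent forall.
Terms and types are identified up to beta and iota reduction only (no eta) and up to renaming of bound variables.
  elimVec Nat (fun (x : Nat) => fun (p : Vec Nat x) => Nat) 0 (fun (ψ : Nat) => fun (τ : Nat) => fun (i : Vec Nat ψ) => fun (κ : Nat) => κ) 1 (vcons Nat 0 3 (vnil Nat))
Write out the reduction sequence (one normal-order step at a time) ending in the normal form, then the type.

normal-order reduction:
  elimVec Nat (fun (x : Nat) => fun (p : Vec Nat x) => Nat) 0 (fun (ψ : Nat) => fun (τ : Nat) => fun (i : Vec Nat ψ) => fun (κ : Nat) => κ) 1 (vcons Nat 0 3 (vnil Nat))
  ~> (fun (x : Nat) => fun (p : Nat) => fun (ψ : Vec Nat x) => fun (τ : Nat) => τ) 0 3 (vnil Nat) (elimVec Nat (fun (i : Nat) => fun (κ : Vec Nat i) => Nat) 0 (fun (β : Nat) => fun (s : Nat) => fun (v : Vec Nat β) => fun (w : Nat) => w) 0 (vnil Nat))
  ~> (fun (x : Nat) => fun (p : Vec Nat 0) => fun (ψ : Nat) => ψ) 3 (vnil Nat) (elimVec Nat (fun (τ : Nat) => fun (i : Vec Nat τ) => Nat) 0 (fun (κ : Nat) => fun (β : Nat) => fun (s : Vec Nat κ) => fun (v : Nat) => v) 0 (vnil Nat))
  ~> (fun (x : Vec Nat 0) => fun (p : Nat) => p) (vnil Nat) (elimVec Nat (fun (ψ : Nat) => fun (τ : Vec Nat ψ) => Nat) 0 (fun (i : Nat) => fun (κ : Nat) => fun (β : Vec Nat i) => fun (s : Nat) => s) 0 (vnil Nat))
  ~> (fun (x : Nat) => x) (elimVec Nat (fun (p : Nat) => fun (ψ : Vec Nat p) => Nat) 0 (fun (τ : Nat) => fun (i : Nat) => fun (κ : Vec Nat τ) => fun (β : Nat) => β) 0 (vnil Nat))
  ~> elimVec Nat (fun (x : Nat) => fun (p : Vec Nat x) => Nat) 0 (fun (ψ : Nat) => fun (τ : Nat) => fun (i : Vec Nat ψ) => fun (κ : Nat) => κ) 0 (vnil Nat)
  ~> 0
the term's type:
  Nat


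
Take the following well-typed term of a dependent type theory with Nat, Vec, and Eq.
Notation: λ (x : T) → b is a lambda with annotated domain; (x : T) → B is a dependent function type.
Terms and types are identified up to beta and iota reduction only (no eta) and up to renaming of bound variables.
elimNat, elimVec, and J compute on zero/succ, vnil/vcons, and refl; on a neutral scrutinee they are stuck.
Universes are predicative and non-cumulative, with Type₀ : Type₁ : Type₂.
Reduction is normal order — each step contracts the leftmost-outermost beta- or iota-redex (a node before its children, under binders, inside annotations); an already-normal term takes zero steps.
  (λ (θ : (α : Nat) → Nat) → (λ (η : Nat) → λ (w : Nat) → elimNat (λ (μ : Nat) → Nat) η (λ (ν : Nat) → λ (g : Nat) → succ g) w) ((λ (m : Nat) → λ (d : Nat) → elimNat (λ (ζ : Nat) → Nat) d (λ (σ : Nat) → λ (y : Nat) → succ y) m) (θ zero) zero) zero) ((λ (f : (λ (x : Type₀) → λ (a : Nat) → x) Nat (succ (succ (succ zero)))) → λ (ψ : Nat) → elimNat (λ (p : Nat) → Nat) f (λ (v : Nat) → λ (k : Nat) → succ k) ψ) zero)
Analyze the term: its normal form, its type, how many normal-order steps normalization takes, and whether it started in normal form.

resulting normal form:
  zero
the term's type:
  Nat
reduction steps (normal order): 10
already normal: no
first contracted redex: a beta-redex


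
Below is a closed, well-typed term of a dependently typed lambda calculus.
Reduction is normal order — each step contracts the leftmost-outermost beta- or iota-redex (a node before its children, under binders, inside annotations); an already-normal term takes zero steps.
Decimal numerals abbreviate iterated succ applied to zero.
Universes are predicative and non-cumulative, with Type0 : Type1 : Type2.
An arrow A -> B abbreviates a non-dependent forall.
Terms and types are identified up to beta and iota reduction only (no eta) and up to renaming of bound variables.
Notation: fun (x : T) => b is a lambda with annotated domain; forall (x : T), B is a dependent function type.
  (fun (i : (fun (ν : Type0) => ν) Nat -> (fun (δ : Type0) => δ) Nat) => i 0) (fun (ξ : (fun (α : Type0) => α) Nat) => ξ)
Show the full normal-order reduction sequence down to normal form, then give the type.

normal-order reduction:
  (fun (i : (fun (ν : Type0) => ν) Nat -> (fun (δ : Type0) => δ) Nat) => i 0) (fun (ξ : (fun (α : Type0) => α) Nat) => ξ)
  ~> (fun (i : (fun (ν : Type0) => ν) Nat) => i) 0
  ~> 0
the term's type:
  Nat


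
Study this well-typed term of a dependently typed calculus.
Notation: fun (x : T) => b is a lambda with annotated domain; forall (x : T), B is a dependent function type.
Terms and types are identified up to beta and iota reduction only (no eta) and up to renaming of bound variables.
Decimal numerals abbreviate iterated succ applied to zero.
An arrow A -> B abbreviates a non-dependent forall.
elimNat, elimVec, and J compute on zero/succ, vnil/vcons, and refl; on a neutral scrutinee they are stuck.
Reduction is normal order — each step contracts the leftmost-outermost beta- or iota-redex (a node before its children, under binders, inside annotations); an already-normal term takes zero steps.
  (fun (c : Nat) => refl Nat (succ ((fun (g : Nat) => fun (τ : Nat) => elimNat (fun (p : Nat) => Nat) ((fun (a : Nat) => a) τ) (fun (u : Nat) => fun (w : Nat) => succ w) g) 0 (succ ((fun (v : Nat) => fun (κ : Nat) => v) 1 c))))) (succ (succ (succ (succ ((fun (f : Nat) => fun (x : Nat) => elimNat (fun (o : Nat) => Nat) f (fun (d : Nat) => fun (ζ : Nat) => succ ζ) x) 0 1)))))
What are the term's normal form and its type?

resulting normal form:
  refl Nat 3
inferred type:
  Eq Nat 3 3
observation: 7 normal-order steps normalize the term, beginning with a beta-redex.


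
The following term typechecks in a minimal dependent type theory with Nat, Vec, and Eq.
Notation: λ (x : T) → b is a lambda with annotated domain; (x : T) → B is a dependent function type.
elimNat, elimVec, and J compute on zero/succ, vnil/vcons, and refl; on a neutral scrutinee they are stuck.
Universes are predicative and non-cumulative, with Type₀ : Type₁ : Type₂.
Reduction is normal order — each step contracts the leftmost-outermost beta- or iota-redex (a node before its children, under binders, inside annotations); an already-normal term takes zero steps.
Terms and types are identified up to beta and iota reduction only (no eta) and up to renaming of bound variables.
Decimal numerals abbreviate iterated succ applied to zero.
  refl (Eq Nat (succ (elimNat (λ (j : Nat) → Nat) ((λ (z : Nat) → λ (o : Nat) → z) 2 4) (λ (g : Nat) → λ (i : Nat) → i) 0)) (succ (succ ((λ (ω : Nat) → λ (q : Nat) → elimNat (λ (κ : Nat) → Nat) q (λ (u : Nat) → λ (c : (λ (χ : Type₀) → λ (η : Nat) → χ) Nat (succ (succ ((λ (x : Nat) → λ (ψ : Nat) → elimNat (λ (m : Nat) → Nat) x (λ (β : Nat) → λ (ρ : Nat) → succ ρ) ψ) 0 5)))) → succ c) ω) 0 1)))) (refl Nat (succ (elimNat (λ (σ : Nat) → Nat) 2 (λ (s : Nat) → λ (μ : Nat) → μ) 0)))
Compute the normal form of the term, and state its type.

reduced normal form:
  refl (Eq Nat 3 3) (refl Nat 3)
type:
  Eq (Eq Nat 3 3) (refl Nat 3) (refl Nat 3)


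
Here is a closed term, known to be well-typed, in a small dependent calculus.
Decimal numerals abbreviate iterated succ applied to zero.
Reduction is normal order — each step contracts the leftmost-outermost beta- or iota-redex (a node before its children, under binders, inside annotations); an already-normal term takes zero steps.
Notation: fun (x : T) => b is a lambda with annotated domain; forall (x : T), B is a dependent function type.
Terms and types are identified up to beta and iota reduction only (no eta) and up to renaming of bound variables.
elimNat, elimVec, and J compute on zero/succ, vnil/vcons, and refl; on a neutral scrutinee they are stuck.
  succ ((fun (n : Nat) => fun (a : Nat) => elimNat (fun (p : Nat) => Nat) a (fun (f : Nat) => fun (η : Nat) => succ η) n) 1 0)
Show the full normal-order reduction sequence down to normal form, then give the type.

normal-order reduction sequence:
  succ ((fun (n : Nat) => fun (a : Nat) => elimNat (fun (p : Nat) => Nat) a (fun (f : Nat) => fun (η : Nat) => succ η) n) 1 0)
  ~> succ ((fun (n : Nat) => elimNat (fun (a : Nat) => Nat) n (fun (p : Nat) => fun (f : Nat) => succ f) 1) 0)
  ~> succ (elimNat (fun (n : Nat) => Nat) 0 (fun (a : Nat) => fun (p : Nat) => succ p) 1)
  ~> succ ((fun (n : Nat) => fun (a : Nat) => succ a) 0 (elimNat (fun (p : Nat) => Nat) 0 (fun (f : Nat) => fun (η : Nat) => succ η) 0))
  ~> succ ((fun (n : Nat) => succ n) (elimNat (fun (a : Nat) => Nat) 0 (fun (p : Nat) => fun (f : Nat) => succ f) 0))
  ~> succ (succ (elimNat (fun (n : Nat) => Nat) 0 (fun (a : Nat) => fun (p : Nat) => succ p) 0))
  ~> 2
type:
  Nat


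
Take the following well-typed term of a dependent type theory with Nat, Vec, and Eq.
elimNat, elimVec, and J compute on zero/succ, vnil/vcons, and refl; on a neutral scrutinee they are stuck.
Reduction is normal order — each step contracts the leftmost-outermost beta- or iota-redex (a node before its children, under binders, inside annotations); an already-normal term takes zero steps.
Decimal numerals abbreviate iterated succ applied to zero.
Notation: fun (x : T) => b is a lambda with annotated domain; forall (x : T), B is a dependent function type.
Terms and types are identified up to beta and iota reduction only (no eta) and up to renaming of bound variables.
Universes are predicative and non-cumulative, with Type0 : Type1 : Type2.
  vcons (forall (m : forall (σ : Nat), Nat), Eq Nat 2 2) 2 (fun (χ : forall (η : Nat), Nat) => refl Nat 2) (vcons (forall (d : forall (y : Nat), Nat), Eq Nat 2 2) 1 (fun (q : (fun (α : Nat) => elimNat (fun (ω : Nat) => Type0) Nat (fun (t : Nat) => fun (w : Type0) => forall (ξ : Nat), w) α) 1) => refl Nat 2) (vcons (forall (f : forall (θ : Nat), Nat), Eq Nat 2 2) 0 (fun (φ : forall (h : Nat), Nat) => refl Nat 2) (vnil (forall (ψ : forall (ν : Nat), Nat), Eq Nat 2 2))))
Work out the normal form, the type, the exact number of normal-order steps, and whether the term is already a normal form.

reduced normal form:
  vcons (forall (m : forall (σ : Nat), Nat), Eq Nat 2 2) 2 (fun (χ : forall (η : Nat), Nat) => refl Nat 2) (vcons (forall (d : forall (y : Nat), Nat), Eq Nat 2 2) 1 (fun (q : forall (α : Nat), Nat) => refl Nat 2) (vcons (forall (ω : forall (t : Nat), Nat), Eq Nat 2 2) 0 (fun (w : forall (ξ : Nat), Nat) => refl Nat 2) (vnil (forall (f : forall (θ : Nat), Nat), Eq Nat 2 2))))
type:
  Vec (forall (m : forall (σ : Nat), Nat), Eq Nat 2 2) 3
reduction steps (normal order): 5
term was already normal: no
first contracted redex: a beta-redex


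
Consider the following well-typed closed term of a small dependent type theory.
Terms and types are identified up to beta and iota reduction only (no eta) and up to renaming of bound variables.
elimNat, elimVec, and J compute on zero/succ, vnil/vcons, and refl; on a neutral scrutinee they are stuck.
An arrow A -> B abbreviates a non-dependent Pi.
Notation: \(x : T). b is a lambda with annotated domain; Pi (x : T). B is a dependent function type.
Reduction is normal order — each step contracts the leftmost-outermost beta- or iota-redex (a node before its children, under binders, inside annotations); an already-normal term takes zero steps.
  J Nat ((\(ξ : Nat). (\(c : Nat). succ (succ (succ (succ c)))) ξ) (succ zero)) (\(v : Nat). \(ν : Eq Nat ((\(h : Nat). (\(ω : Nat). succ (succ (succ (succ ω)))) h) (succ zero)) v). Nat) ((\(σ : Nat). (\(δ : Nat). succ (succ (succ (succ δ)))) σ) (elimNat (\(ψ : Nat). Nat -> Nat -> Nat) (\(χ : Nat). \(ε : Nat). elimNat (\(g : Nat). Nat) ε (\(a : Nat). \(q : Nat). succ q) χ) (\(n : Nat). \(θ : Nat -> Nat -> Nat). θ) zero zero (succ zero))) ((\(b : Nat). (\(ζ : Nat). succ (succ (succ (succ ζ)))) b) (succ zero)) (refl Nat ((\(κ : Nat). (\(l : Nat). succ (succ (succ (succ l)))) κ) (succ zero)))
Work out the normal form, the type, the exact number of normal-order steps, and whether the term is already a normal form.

normal form:
  succ (succ (succ (succ (succ zero))))
type:
  Nat
reduction steps (normal order): 7
term was already normal: no
first contracted redex: a J iota-redex


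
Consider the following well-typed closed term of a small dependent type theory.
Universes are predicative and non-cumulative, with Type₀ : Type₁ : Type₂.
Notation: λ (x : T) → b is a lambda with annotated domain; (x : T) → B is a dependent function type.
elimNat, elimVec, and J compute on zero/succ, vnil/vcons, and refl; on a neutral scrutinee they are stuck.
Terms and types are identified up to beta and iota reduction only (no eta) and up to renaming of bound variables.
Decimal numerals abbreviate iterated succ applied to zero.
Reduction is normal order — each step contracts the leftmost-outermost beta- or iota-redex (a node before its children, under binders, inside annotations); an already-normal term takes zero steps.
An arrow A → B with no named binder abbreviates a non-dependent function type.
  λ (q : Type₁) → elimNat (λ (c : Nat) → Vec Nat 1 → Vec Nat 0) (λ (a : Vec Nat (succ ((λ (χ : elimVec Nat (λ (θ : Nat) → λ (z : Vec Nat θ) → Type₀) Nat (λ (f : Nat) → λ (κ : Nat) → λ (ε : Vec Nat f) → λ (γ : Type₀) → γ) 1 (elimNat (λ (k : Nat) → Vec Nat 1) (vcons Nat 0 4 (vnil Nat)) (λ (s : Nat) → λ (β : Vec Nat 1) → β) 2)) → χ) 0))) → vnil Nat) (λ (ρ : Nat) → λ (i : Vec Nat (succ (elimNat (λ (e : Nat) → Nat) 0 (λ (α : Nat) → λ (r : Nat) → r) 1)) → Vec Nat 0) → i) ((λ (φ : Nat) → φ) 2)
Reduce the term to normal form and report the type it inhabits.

normal form:
  λ (q : Type₁) → λ (c : Vec Nat 1) → vnil Nat
type:
  Type₁ → Vec Nat 1 → Vec Nat 0


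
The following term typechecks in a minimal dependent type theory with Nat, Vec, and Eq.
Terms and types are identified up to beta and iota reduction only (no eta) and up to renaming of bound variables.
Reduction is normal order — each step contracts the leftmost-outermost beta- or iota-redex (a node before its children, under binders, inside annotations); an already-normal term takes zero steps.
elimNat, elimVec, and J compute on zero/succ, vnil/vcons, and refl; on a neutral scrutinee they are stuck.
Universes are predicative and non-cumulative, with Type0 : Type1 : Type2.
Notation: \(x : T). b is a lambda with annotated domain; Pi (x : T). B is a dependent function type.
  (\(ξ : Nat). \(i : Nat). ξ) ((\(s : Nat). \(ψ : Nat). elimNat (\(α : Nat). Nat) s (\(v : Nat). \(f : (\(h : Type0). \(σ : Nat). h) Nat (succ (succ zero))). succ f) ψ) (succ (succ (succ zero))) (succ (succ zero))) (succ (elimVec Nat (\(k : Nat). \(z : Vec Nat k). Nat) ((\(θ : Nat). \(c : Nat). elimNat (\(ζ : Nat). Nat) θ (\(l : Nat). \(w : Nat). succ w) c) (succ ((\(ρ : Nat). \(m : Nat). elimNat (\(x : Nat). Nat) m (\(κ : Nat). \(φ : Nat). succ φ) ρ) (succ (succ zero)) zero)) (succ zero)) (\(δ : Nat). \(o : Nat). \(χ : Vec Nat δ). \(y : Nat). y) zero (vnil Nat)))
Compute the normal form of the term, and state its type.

reduced normal form:
  succ (succ (succ (succ (succ zero))))
the term's type:
  Nat


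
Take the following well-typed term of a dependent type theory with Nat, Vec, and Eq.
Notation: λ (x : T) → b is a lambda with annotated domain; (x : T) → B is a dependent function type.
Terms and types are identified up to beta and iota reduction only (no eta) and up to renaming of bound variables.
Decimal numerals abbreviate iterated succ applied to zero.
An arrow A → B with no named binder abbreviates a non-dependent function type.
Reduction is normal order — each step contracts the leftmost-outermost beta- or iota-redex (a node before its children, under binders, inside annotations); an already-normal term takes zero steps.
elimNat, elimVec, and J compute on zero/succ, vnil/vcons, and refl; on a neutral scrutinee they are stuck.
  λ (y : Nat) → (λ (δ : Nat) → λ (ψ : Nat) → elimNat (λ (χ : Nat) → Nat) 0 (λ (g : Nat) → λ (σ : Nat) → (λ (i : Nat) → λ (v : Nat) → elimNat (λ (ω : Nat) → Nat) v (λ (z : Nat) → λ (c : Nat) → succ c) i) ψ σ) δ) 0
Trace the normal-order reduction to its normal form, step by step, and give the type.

reduction (normal order):
  λ (y : Nat) → (λ (δ : Nat) → λ (ψ : Nat) → elimNat (λ (χ : Nat) → Nat) 0 (λ (g : Nat) → λ (σ : Nat) → (λ (i : Nat) → λ (v : Nat) → elimNat (λ (ω : Nat) → Nat) v (λ (z : Nat) → λ (c : Nat) → succ c) i) ψ σ) δ) 0
  ~> λ (y : Nat) → λ (δ : Nat) → elimNat (λ (ψ : Nat) → Nat) 0 (λ (χ : Nat) → λ (g : Nat) → (λ (σ : Nat) → λ (i : Nat) → elimNat (λ (v : Nat) → Nat) i (λ (ω : Nat) → λ (z : Nat) → succ z) σ) δ g) 0
  ~> λ (y : Nat) → λ (δ : Nat) → 0
the term's type:
  Nat → Nat → Nat


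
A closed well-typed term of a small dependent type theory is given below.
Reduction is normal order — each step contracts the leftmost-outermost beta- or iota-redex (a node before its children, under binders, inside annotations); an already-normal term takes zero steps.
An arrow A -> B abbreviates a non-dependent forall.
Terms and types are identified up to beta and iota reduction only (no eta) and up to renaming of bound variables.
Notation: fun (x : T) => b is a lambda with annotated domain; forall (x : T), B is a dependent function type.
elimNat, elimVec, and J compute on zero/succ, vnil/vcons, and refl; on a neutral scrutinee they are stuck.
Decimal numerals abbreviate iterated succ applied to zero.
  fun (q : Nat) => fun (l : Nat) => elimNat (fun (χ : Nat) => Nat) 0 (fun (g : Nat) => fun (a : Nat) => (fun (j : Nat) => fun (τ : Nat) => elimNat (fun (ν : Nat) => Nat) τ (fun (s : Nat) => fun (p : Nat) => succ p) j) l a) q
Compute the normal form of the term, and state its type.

reduced normal form:
  fun (q : Nat) => fun (l : Nat) => elimNat (fun (χ : Nat) => Nat) 0 (fun (g : Nat) => fun (a : Nat) => elimNat (fun (j : Nat) => Nat) a (fun (τ : Nat) => fun (ν : Nat) => succ ν) l) q
the term's type:
  Nat -> Nat -> Nat
observation: the first redex contracted is a beta-redex; the normal form is reached in 2 normal-order steps.


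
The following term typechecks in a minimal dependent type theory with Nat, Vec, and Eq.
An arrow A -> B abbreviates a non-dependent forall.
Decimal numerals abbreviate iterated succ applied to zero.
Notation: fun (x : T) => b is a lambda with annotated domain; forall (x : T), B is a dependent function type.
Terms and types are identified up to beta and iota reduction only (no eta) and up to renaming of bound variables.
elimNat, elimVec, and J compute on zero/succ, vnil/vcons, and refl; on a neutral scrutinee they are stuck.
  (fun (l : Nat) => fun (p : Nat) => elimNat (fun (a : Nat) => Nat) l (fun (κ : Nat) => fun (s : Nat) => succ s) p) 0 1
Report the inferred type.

inferred type:
  Nat


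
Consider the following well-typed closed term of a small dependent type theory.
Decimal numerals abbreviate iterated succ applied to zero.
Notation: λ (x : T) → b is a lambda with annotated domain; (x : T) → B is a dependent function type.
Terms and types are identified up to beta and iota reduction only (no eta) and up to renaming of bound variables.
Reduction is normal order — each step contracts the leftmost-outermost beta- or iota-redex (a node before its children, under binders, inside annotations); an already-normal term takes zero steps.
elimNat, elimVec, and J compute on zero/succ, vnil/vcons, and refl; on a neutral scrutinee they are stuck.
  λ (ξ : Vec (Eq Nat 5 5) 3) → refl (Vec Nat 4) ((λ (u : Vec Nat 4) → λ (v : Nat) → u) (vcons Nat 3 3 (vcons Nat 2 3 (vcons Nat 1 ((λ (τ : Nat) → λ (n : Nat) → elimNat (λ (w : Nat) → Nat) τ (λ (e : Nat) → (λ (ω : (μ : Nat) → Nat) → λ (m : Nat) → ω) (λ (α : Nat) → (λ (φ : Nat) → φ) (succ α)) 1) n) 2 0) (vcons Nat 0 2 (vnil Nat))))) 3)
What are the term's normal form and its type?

normal form:
  λ (ξ : Vec (Eq Nat 5 5) 3) → refl (Vec Nat 4) (vcons Nat 3 3 (vcons Nat 2 3 (vcons Nat 1 2 (vcons Nat 0 2 (vnil Nat)))))
the term's type:
  (ξ : Vec (Eq Nat 5 5) 3) → Eq (Vec Nat 4) (vcons Nat 3 3 (vcons Nat 2 3 (vcons Nat 1 2 (vcons Nat 0 2 (vnil Nat))))) (vcons Nat 3 3 (vcons Nat 2 3 (vcons Nat 1 2 (vcons Nat 0 2 (vnil Nat)))))
observation: the leftmost-outermost redex is a beta-redex, and normalization takes 5 steps.


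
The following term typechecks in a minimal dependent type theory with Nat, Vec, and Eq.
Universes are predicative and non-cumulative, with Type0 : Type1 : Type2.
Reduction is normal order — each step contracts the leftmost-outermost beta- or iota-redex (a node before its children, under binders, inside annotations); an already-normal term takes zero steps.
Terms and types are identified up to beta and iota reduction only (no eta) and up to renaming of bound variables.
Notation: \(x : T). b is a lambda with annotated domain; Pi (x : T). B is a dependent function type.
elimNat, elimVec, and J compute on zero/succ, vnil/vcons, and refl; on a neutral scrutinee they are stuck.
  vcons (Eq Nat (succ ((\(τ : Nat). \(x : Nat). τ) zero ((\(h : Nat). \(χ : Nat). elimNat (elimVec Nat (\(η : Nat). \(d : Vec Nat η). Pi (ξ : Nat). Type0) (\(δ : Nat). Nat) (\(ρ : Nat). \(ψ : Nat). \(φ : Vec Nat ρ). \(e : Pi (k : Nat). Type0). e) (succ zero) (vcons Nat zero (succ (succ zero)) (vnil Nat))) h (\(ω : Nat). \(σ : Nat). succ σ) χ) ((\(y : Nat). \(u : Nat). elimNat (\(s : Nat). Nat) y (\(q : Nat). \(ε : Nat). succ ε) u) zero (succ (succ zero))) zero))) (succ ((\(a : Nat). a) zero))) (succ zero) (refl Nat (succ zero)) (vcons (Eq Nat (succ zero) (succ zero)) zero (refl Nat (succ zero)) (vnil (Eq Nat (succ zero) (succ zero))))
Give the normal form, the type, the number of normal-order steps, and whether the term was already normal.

resulting normal form:
  vcons (Eq Nat (succ zero) (succ zero)) (succ zero) (refl Nat (succ zero)) (vcons (Eq Nat (succ zero) (succ zero)) zero (refl Nat (succ zero)) (vnil (Eq Nat (succ zero) (succ zero))))
the term's type:
  Vec (Eq Nat (succ zero) (succ zero)) (succ (succ zero))
steps to reach normal form (normal order): 3
started in normal form: no
first redex: a beta-redex


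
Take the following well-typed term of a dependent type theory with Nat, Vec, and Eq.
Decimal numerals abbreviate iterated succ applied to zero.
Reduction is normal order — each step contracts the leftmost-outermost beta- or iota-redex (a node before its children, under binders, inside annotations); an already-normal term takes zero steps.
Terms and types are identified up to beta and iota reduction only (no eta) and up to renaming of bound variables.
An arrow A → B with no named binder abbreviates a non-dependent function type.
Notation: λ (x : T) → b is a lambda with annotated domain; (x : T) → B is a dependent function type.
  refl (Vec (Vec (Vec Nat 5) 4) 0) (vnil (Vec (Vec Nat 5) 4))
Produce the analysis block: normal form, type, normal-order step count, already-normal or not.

reduced normal form:
  refl (Vec (Vec (Vec Nat 5) 4) 0) (vnil (Vec (Vec Nat 5) 4))
the term's type:
  Eq (Vec (Vec (Vec Nat 5) 4) 0) (vnil (Vec (Vec Nat 5) 4)) (vnil (Vec (Vec Nat 5) 4))
steps to reach normal form (normal order): 0
already normal: yes


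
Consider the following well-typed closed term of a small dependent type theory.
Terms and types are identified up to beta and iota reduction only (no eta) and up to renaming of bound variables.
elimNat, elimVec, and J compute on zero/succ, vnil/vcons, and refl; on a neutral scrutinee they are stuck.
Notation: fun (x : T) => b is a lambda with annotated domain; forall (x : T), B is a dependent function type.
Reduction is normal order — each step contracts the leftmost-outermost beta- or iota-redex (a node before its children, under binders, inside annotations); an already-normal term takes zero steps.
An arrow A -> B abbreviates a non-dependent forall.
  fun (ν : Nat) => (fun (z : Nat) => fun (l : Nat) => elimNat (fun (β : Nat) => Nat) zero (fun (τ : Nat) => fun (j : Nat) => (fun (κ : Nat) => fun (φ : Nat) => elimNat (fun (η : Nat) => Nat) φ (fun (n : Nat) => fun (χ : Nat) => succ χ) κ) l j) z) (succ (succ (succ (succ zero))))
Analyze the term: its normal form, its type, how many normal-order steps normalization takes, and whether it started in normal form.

normal form:
  fun (ν : Nat) => fun (z : Nat) => elimNat (fun (l : Nat) => Nat) (elimNat (fun (β : Nat) => Nat) (elimNat (fun (τ : Nat) => Nat) (elimNat (fun (j : Nat) => Nat) zero (fun (κ : Nat) => fun (φ : Nat) => succ φ) z) (fun (η : Nat) => fun (n : Nat) => succ n) z) (fun (χ : Nat) => fun (o : Nat) => succ o) z) (fun (c : Nat) => fun (t : Nat) => succ t) z
the term's type:
  Nat -> Nat -> Nat
reduction steps (normal order): 22
started in normal form: no
first contracted redex: a beta-redex


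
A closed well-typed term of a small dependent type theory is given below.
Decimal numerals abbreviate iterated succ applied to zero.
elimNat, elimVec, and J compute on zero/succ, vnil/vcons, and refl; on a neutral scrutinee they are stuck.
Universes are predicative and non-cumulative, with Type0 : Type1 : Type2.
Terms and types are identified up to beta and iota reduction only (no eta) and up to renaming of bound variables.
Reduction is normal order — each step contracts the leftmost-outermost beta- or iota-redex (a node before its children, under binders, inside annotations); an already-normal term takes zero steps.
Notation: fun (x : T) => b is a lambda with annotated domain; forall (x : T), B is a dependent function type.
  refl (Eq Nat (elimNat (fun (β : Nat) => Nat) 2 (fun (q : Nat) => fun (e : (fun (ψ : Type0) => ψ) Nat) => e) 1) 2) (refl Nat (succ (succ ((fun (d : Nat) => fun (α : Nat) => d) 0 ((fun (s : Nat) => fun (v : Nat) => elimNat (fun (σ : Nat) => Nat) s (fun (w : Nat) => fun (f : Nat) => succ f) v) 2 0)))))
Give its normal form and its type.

resulting normal form:
  refl (Eq Nat 2 2) (refl Nat 2)
inferred type:
  Eq (Eq Nat 2 2) (refl Nat 2) (refl Nat 2)


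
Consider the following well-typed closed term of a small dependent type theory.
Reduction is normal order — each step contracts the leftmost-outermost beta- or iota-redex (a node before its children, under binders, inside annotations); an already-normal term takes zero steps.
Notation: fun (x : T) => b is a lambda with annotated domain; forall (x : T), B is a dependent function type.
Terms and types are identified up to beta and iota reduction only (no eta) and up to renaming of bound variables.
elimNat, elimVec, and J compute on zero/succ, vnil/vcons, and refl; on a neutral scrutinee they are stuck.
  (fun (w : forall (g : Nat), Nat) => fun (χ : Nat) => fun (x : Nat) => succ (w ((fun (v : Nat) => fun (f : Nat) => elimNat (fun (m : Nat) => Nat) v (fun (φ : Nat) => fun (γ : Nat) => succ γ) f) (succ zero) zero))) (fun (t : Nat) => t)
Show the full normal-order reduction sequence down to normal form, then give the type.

normal-order reduction sequence:
  (fun (w : forall (g : Nat), Nat) => fun (χ : Nat) => fun (x : Nat) => succ (w ((fun (v : Nat) => fun (f : Nat) => elimNat (fun (m : Nat) => Nat) v (fun (φ : Nat) => fun (γ : Nat) => succ γ) f) (succ zero) zero))) (fun (t : Nat) => t)
  ~> fun (w : Nat) => fun (g : Nat) => succ ((fun (χ : Nat) => χ) ((fun (x : Nat) => fun (v : Nat) => elimNat (fun (f : Nat) => Nat) x (fun (m : Nat) => fun (φ : Nat) => succ φ) v) (succ zero) zero))
  ~> fun (w : Nat) => fun (g : Nat) => succ ((fun (χ : Nat) => fun (x : Nat) => elimNat (fun (v : Nat) => Nat) χ (fun (f : Nat) => fun (m : Nat) => succ m) x) (succ zero) zero)
  ~> fun (w : Nat) => fun (g : Nat) => succ ((fun (χ : Nat) => elimNat (fun (x : Nat) => Nat) (succ zero) (fun (v : Nat) => fun (f : Nat) => succ f) χ) zero)
  ~> fun (w : Nat) => fun (g : Nat) => succ (elimNat (fun (χ : Nat) => Nat) (succ zero) (fun (x : Nat) => fun (v : Nat) => succ v) zero)
  ~> fun (w : Nat) => fun (g : Nat) => succ (succ zero)
inferred type:
  forall (w : Nat), forall (g : Nat), Nat


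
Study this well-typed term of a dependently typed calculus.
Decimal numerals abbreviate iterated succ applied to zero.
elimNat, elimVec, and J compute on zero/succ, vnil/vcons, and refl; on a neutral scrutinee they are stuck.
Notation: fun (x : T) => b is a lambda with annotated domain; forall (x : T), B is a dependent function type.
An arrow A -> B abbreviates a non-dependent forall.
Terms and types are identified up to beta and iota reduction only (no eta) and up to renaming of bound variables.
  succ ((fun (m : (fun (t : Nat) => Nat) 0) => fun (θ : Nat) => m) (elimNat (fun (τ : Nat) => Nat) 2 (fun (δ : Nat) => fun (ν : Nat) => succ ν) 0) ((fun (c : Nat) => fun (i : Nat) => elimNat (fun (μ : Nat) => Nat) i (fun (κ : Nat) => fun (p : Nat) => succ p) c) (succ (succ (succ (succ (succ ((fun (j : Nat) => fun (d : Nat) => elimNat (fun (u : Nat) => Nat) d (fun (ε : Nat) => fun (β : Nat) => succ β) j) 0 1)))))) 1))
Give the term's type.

the term's type:
  Nat


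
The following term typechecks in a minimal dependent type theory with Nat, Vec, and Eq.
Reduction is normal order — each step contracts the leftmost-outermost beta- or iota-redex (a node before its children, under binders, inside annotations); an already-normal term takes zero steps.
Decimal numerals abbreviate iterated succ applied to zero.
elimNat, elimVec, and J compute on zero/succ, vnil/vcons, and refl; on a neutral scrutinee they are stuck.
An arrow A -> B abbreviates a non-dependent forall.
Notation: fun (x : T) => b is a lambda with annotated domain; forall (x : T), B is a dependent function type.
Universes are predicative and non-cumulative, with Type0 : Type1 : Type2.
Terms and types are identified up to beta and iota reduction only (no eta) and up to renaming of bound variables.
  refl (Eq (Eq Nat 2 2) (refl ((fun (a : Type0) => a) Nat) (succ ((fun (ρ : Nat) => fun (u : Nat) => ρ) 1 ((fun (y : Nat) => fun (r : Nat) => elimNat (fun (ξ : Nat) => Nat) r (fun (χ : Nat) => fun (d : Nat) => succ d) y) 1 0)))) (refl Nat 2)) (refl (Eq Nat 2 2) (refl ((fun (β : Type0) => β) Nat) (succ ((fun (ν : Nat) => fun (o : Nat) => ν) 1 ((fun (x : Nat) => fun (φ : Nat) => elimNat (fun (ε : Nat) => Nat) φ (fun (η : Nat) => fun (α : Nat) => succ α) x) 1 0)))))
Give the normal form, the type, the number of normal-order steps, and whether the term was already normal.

resulting normal form:
  refl (Eq (Eq Nat 2 2) (refl Nat 2) (refl Nat 2)) (refl (Eq Nat 2 2) (refl Nat 2))
the term's type:
  Eq (Eq (Eq Nat 2 2) (refl Nat 2) (refl Nat 2)) (refl (Eq Nat 2 2) (refl Nat 2)) (refl (Eq Nat 2 2) (refl Nat 2))
steps to reach normal form (normal order): 6
started in normal form: no
first redex: a beta-redex


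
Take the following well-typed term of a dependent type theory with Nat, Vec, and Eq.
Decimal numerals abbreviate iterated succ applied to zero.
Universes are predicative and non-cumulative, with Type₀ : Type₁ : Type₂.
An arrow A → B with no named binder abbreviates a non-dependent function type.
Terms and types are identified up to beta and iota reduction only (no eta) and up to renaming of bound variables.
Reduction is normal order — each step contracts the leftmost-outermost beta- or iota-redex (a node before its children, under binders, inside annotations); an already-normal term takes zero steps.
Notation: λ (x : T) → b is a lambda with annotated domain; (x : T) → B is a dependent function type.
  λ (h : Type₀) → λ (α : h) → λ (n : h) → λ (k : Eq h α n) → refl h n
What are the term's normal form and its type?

normal form:
  λ (h : Type₀) → λ (α : h) → λ (n : h) → λ (k : Eq h α n) → refl h n
the term's type:
  (h : Type₀) → (α : h) → (n : h) → Eq h α n → Eq h n n


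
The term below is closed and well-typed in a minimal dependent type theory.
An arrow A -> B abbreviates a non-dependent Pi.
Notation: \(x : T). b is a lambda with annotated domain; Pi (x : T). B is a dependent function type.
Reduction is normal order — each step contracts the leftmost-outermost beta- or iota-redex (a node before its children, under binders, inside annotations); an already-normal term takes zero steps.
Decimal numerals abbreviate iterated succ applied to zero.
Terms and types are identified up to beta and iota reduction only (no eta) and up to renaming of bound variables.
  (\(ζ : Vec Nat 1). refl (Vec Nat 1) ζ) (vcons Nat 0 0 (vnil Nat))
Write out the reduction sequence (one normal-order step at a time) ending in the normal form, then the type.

normal-order reduction sequence:
  (\(ζ : Vec Nat 1). refl (Vec Nat 1) ζ) (vcons Nat 0 0 (vnil Nat))
  ~> refl (Vec Nat 1) (vcons Nat 0 0 (vnil Nat))
inferred type:
  Eq (Vec Nat 1) (vcons Nat 0 0 (vnil Nat)) (vcons Nat 0 0 (vnil Nat))


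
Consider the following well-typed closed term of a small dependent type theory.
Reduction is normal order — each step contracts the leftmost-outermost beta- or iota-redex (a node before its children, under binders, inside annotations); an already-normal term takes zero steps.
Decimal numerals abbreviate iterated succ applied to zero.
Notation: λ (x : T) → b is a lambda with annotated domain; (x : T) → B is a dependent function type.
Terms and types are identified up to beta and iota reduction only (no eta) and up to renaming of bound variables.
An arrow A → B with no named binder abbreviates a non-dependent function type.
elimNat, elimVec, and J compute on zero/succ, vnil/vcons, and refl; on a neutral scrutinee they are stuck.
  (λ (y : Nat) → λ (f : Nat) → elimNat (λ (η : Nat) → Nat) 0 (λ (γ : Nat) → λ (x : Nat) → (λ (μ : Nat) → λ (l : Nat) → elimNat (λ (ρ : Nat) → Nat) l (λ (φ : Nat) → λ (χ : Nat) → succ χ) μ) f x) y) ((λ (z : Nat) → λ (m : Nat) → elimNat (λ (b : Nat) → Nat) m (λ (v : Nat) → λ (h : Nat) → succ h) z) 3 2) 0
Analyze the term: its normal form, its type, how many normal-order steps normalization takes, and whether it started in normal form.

normal form:
  0
inferred type:
  Nat
normal-order step count: 33
already normal: no
first redex: a beta-redex


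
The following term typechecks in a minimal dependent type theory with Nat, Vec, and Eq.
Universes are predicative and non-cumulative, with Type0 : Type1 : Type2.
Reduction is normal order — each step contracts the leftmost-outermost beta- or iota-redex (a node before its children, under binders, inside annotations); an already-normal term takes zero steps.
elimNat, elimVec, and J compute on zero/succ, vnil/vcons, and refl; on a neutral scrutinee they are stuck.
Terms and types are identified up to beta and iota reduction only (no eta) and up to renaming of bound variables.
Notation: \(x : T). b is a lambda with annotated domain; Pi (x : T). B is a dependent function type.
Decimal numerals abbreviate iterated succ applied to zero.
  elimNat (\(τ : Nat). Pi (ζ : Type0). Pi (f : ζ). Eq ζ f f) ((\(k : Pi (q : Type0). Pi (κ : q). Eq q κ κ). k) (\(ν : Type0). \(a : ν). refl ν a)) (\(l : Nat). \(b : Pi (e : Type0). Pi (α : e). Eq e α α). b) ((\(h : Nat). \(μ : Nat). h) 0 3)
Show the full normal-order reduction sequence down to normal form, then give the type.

reduction (normal order):
  elimNat (\(τ : Nat). Pi (ζ : Type0). Pi (f : ζ). Eq ζ f f) ((\(k : Pi (q : Type0). Pi (κ : q). Eq q κ κ). k) (\(ν : Type0). \(a : ν). refl ν a)) (\(l : Nat). \(b : Pi (e : Type0). Pi (α : e). Eq e α α). b) ((\(h : Nat). \(μ : Nat). h) 0 3)
  ~> elimNat (\(τ : Nat). Pi (ζ : Type0). Pi (f : ζ). Eq ζ f f) (\(k : Type0). \(q : k). refl k q) (\(κ : Nat). \(ν : Pi (a : Type0). Pi (l : a). Eq a l l). ν) ((\(b : Nat). \(e : Nat). b) 0 3)
  ~> elimNat (\(τ : Nat). Pi (ζ : Type0). Pi (f : ζ). Eq ζ f f) (\(k : Type0). \(q : k). refl k q) (\(κ : Nat). \(ν : Pi (a : Type0). Pi (l : a). Eq a l l). ν) ((\(b : Nat). 0) 3)
  ~> elimNat (\(τ : Nat). Pi (ζ : Type0). Pi (f : ζ). Eq ζ f f) (\(k : Type0). \(q : k). refl k q) (\(κ : Nat). \(ν : Pi (a : Type0). Pi (l : a). Eq a l l). ν) 0
  ~> \(τ : Type0). \(ζ : τ). refl τ ζ
type:
  Pi (τ : Type0). Pi (ζ : τ). Eq τ ζ ζ
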